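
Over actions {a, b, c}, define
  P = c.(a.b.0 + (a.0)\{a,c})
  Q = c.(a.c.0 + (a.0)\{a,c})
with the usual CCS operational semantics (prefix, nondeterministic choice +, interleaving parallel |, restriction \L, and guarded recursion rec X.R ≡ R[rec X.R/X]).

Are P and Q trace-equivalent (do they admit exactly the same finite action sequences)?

traces(P) ≠ traces(Q) — witness ⟨cab⟩

Reachable graph of P (4 states):
  p0 = c.(a.b.0 + (a.0)\{a,c}) has moves -c-> p1
  p1 = a.b.0 + (a.0)\{a,c} has moves -a-> p2
  p2 = b.0 has moves -b-> p3
  p3 = 0 has moves deadlocked
Reachable graph of Q (4 states):
  q0 = c.(a.c.0 + (a.0)\{a,c}) has moves -c-> q1
  q1 = a.c.0 + (a.0)\{a,c} has moves -a-> q2
  q2 = c.0 has moves -c-> q3
  q3 = 0 has moves deadlocked
Executing cab from P (initial set {p0}):
  after c @ step 1: {p1}
  after a @ step 2: {p2}
  after b @ step 3: {p3}
  ✓ P
Executing cab from Q (initial set {q0}):
  after c @ step 1: {q1}
  after a @ step 2: {q2}
  after b @ step 3: ∅  — Q cannot continue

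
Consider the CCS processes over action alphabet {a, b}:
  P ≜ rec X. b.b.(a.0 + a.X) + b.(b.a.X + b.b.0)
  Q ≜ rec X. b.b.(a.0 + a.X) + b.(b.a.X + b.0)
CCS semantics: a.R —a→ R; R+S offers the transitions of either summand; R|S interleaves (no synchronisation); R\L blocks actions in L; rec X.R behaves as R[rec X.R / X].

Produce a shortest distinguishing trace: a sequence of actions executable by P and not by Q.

Reachable graph of P (7 states):
  s0 = rec X. b.b.(a.0 + a.X) + b.(b.a.X + b.b.0) has moves =b=> s1, =b=> s2
  s1 = b.(a.0 + a.(rec X. b.b.(a.0 + a.X) + b.(b.a.X + b.b.0))) has moves =b=> s3
  s2 = b.a.(rec X. b.b.(a.0 + a.X) + b.(b.a.X + b.b.0)) + b.b.0 has moves =b=> s4, =b=> s5
  s3 = a.0 + a.(rec X. b.b.(a.0 + a.X) + b.(b.a.X + b.b.0)) has moves =a=> s0, =a=> s6
  s4 = a.(rec X. b.b.(a.0 + a.X) + b.(b.a.X + b.b.0)) has moves =a=> s0
  s5 = b.0 has moves =b=> s6
  s6 = 0 has moves stopped
Reachable graph of Q (6 states):
  t0 = rec X. b.b.(a.0 + a.X) + b.(b.a.X + b.0) has moves =b=> t1, =b=> t2
  t1 = b.(a.0 + a.(rec X. b.b.(a.0 + a.X) + b.(b.a.X + b.0))) has moves =b=> t3
  t2 = b.a.(rec X. b.b.(a.0 + a.X) + b.(b.a.X + b.0)) + b.0 has moves =b=> t4, =b=> t5
  t3 = a.0 + a.(rec X. b.b.(a.0 + a.X) + b.(b.a.X + b.0)) has moves =a=> t0, =a=> t4
  t4 = 0 has moves stopped
  t5 = a.(rec X. b.b.(a.0 + a.X) + b.(b.a.X + b.0)) has moves =a=> t0
Run σ = ⟨bbb⟩ on P: start {s0}
  [1] b ⇒ {s1, s2}
  [2] b ⇒ {s3, s4, s5}
  [3] b ⇒ {s6}
  ✓ P
Run σ = ⟨bbb⟩ on Q: start {t0}
  [1] b ⇒ {t1, t2}
  [2] b ⇒ {t3, t4, t5}
  [3] b ⇒ ∅ (Q stuck)

bbb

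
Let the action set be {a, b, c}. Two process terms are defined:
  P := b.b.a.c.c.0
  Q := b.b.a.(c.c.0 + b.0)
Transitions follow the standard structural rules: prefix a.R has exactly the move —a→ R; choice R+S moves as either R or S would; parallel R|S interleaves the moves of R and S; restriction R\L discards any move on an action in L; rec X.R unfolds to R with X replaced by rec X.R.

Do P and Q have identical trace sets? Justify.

trace-distinct — witness ⟨bbab⟩

Reachable graph of P (6 states):
  p0 = b.b.a.c.c.0 → -b-> p1
  p1 = b.a.c.c.0 → -b-> p2
  p2 = a.c.c.0 → -a-> p3
  p3 = c.c.0 → -c-> p4
  p4 = c.0 → -c-> p5
  p5 = 0 → (no moves)
Reachable graph of Q (6 states):
  q0 = b.b.a.(c.c.0 + b.0) → -b-> q1
  q1 = b.a.(c.c.0 + b.0) → -b-> q2
  q2 = a.(c.c.0 + b.0) → -a-> q3
  q3 = c.c.0 + b.0 → -b-> q4, -c-> q5
  q4 = 0 → (no moves)
  q5 = c.0 → -c-> q4
Run σ = ⟨bbab⟩ on Q: start {q0}
  [1] b ⇒ {q1}
  [2] b ⇒ {q2}
  [3] a ⇒ {q3}
  [4] b ⇒ {q4}
  — Q admits the full trace.
Run σ = ⟨bbab⟩ on P: start {p0}
  [1] b ⇒ {p1}
  [2] b ⇒ {p2}
  [3] a ⇒ {p3}
  [4] b ⇒ ∅  — P cannot continue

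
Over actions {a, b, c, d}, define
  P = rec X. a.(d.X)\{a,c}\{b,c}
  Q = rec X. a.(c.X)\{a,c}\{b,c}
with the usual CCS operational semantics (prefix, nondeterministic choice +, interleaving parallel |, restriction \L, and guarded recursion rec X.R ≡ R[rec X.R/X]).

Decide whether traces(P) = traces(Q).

trace-distinct — witness ⟨ad⟩

Reachable graph of P (3 states):
  s0 = rec X. a.(d.X)\{a,c}\{b,c} has moves ··a··> s1
  s1 = (d.(rec X. a.(d.X)\{a,c}\{b,c}))\{a,c}\{b,c} has moves ··d··> s2
  s2 = (rec X. a.(d.X)\{a,c}\{b,c})\{a,c}\{b,c} has moves (no moves)
Reachable graph of Q (2 states):
  t0 = rec X. a.(c.X)\{a,c}\{b,c} has moves ··a··> t1
  t1 = (c.(rec X. a.(c.X)\{a,c}\{b,c}))\{a,c}\{b,c} has moves (no moves)
Run σ = ⟨ad⟩ on P: start {s0}
  [1] a ⇒ {s1}
  [2] d ⇒ {s2}
  ✓ P
Run σ = ⟨ad⟩ on Q: start {t0}
  [1] a ⇒ {t1}
  [2] d ⇒ ∅ (Q stuck)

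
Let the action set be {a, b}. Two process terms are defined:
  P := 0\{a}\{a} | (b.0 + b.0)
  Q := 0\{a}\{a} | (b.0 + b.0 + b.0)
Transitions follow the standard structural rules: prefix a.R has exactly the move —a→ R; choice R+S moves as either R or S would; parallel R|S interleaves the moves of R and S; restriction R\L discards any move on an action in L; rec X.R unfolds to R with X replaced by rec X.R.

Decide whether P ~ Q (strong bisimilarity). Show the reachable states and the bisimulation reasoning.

LTS(P): 2 reachable states
  u0 = 0\{a}\{a} | (b.0 + b.0) | —b→ u1
  u1 = 0\{a}\{a} | 0 | ∅
LTS(Q): 2 reachable states
  v0 = 0\{a}\{a} | (b.0 + b.0 + b.0) | —b→ v1
  v1 = 0\{a}\{a} | 0 | ∅
Coarsest stable partition (strong bisimilarity classes):
  B0 = {u0, v0}
  B1 = {u1, v1}
u0 ∈ B0, v0 ∈ B0 → same block

P ~ Q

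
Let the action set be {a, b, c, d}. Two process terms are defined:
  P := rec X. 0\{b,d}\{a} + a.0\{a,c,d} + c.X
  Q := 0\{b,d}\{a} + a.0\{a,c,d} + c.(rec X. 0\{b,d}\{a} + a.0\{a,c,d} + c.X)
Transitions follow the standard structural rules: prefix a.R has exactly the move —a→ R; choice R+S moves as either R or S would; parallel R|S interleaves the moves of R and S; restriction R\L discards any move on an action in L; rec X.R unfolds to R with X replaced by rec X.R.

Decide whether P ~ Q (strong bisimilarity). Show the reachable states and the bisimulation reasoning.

YES

LTS(P): 2 reachable states
  s0 = rec X. 0\{b,d}\{a} + a.0\{a,c,d} + c.X ⊢ -a-> s1, -c-> s0
  s1 = 0\{a,c,d} ⊢ ·
LTS(Q): 3 reachable states
  t0 = 0\{b,d}\{a} + a.0\{a,c,d} + c.(rec X. 0\{b,d}\{a} + a.0\{a,c,d} + c.X) ⊢ -a-> t1, -c-> t2
  t1 = 0\{a,c,d} ⊢ ·
  t2 = rec X. 0\{b,d}\{a} + a.0\{a,c,d} + c.X ⊢ -a-> t1, -c-> t2
Coarsest stable partition (strong bisimilarity classes):
  B0 = {s0, t0, t2}
  B1 = {s1, t1}
s0 ∈ B0, t0 ∈ B0 → same block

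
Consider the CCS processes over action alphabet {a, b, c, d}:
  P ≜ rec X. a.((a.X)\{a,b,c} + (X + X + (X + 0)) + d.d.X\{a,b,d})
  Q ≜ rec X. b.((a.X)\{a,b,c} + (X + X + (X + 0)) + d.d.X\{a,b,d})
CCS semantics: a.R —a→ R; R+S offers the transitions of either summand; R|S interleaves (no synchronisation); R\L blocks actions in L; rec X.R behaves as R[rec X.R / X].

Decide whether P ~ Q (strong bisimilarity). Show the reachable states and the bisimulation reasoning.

P's transition system — 4 states:
  m0 = rec X. a.((a.X)\{a,b,c} + (X + X + (X + 0)) + d.d.X\{a,b,d}) | =a=> m1
  m1 = (a.(rec X. a.((a.X)\{a,b,c} + (X + X + (X + 0)) + d.d.X\{a,b,d})))\{a,b,c} + ((rec X. a.((a.X)\{a,b,c} + (X + X + (X + 0)) + d.d.X\{a,b,d})) + (rec X. a.((a.X)\{a,b,c} + (X + X + (X + 0)) + d.d.X\{a,b,d})) + ((rec X. a.((a.X)\{a,b,c} + (X + X + (X + 0)) + d.d.X\{a,b,d})) + 0)) + d.d.(rec X. a.((a.X)\{a,b,c} + (X + X + (X + 0)) + d.d.X\{a,b,d}))\{a,b,d} | =a=> m1, =d=> m2
  m2 = d.(rec X. a.((a.X)\{a,b,c} + (X + X + (X + 0)) + d.d.X\{a,b,d}))\{a,b,d} | =d=> m3
  m3 = (rec X. a.((a.X)\{a,b,c} + (X + X + (X + 0)) + d.d.X\{a,b,d}))\{a,b,d} | stopped
Q's transition system — 4 states:
  n0 = rec X. b.((a.X)\{a,b,c} + (X + X + (X + 0)) + d.d.X\{a,b,d}) | =b=> n1
  n1 = (a.(rec X. b.((a.X)\{a,b,c} + (X + X + (X + 0)) + d.d.X\{a,b,d})))\{a,b,c} + ((rec X. b.((a.X)\{a,b,c} + (X + X + (X + 0)) + d.d.X\{a,b,d})) + (rec X. b.((a.X)\{a,b,c} + (X + X + (X + 0)) + d.d.X\{a,b,d})) + ((rec X. b.((a.X)\{a,b,c} + (X + X + (X + 0)) + d.d.X\{a,b,d})) + 0)) + d.d.(rec X. b.((a.X)\{a,b,c} + (X + X + (X + 0)) + d.d.X\{a,b,d}))\{a,b,d} | =b=> n1, =d=> n2
  n2 = d.(rec X. b.((a.X)\{a,b,c} + (X + X + (X + 0)) + d.d.X\{a,b,d}))\{a,b,d} | =d=> n3
  n3 = (rec X. b.((a.X)\{a,b,c} + (X + X + (X + 0)) + d.d.X\{a,b,d}))\{a,b,d} | stopped
Coarsest stable partition (strong bisimilarity classes):
  B0 = {m0}
  B1 = {m1}
  B2 = {m2, n2}
  B3 = {m3, n3}
  B4 = {n0}
  B5 = {n1}
m0 ∈ B0, n0 ∈ B4 → different blocks

NO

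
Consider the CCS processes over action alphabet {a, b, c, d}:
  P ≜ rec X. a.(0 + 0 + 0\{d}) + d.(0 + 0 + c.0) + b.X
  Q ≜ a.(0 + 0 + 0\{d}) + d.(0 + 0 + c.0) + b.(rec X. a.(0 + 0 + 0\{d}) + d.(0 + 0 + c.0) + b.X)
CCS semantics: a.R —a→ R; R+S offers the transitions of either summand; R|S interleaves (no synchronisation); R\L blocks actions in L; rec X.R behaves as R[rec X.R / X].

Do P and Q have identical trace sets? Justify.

traces(P) = traces(Q)

Reachable graph of P (4 states):
  u0 = rec X. a.(0 + 0 + 0\{d}) + d.(0 + 0 + c.0) + b.X ⊢ =a=> u1, =b=> u0, =d=> u2
  u1 = 0 + 0 + 0\{d} ⊢ deadlocked
  u2 = 0 + 0 + c.0 ⊢ =c=> u3
  u3 = 0 ⊢ deadlocked
Reachable graph of Q (5 states):
  v0 = a.(0 + 0 + 0\{d}) + d.(0 + 0 + c.0) + b.(rec X. a.(0 + 0 + 0\{d}) + d.(0 + 0 + c.0) + b.X) ⊢ =a=> v1, =b=> v2, =d=> v3
  v1 = 0 + 0 + 0\{d} ⊢ deadlocked
  v2 = rec X. a.(0 + 0 + 0\{d}) + d.(0 + 0 + c.0) + b.X ⊢ =a=> v1, =b=> v2, =d=> v3
  v3 = 0 + 0 + c.0 ⊢ =c=> v4
  v4 = 0 ⊢ deadlocked
Bisimilarity quotient blocks:
  B0 = {u0, v0, v2}
  B1 = {u2, v3}
  B2 = {u1, u3, v1, v4}
u0 ∈ B0, v0 ∈ B0 → same block
Bisimilar ⇒ trace-equivalent.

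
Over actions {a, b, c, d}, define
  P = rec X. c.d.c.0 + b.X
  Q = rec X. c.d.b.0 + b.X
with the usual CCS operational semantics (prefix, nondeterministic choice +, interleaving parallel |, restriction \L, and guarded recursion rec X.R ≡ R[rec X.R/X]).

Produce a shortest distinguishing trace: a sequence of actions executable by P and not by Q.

cdc

LTS(P): 4 reachable states
  m0 = rec X. c.d.c.0 + b.X ⊢ =b=> m0, =c=> m1
  m1 = d.c.0 ⊢ =d=> m2
  m2 = c.0 ⊢ =c=> m3
  m3 = 0 ⊢ ∅
LTS(Q): 4 reachable states
  n0 = rec X. c.d.b.0 + b.X ⊢ =b=> n0, =c=> n1
  n1 = d.b.0 ⊢ =d=> n2
  n2 = b.0 ⊢ =b=> n3
  n3 = 0 ⊢ ∅
Run σ = ⟨cdc⟩ on P: start {m0}
  after c @ step 1: {m1}
  after d @ step 2: {m2}
  after c @ step 3: {m3}
  P completes σ.
Run σ = ⟨cdc⟩ on Q: start {n0}
  after c @ step 1: {n1}
  after d @ step 2: {n2}
  after c @ step 3: no successor for Q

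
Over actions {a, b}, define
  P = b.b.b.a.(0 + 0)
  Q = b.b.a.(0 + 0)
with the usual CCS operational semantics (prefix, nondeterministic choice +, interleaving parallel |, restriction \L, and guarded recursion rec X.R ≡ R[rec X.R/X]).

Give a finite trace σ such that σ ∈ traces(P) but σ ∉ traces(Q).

bbb

LTS(P): 5 reachable states
  u0 = b.b.b.a.(0 + 0) ⊢ —b→ u1
  u1 = b.b.a.(0 + 0) ⊢ —b→ u2
  u2 = b.a.(0 + 0) ⊢ —b→ u3
  u3 = a.(0 + 0) ⊢ —a→ u4
  u4 = 0 + 0 ⊢ ∅
LTS(Q): 4 reachable states
  v0 = b.b.a.(0 + 0) ⊢ —b→ v1
  v1 = b.a.(0 + 0) ⊢ —b→ v2
  v2 = a.(0 + 0) ⊢ —a→ v3
  v3 = 0 + 0 ⊢ ∅
Executing bbb from P (initial set {u0}):
  [1] b ⇒ {u1}
  [2] b ⇒ {u2}
  [3] b ⇒ {u3}
  ✓ P
Executing bbb from Q (initial set {v0}):
  [1] b ⇒ {v1}
  [2] b ⇒ {v2}
  [3] b ⇒ no successor for Q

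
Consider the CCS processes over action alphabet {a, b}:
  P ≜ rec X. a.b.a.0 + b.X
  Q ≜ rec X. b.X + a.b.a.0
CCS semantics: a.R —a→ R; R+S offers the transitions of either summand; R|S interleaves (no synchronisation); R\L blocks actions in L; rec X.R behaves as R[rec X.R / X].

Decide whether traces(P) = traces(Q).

P's transition system — 4 states:
  p0 = rec X. a.b.a.0 + b.X → ··a··> p1, ··b··> p0
  p1 = b.a.0 → ··b··> p2
  p2 = a.0 → ··a··> p3
  p3 = 0 → (no moves)
Q's transition system — 4 states:
  q0 = rec X. b.X + a.b.a.0 → ··a··> q1, ··b··> q0
  q1 = b.a.0 → ··b··> q2
  q2 = a.0 → ··a··> q3
  q3 = 0 → (no moves)
Coarsest stable partition (strong bisimilarity classes):
  B0 = {p0, q0}
  B1 = {p1, q1}
  B2 = {p2, q2}
  B3 = {p3, q3}
p0 ∈ B0, q0 ∈ B0 → same block
Bisimilar ⇒ trace-equivalent.

YES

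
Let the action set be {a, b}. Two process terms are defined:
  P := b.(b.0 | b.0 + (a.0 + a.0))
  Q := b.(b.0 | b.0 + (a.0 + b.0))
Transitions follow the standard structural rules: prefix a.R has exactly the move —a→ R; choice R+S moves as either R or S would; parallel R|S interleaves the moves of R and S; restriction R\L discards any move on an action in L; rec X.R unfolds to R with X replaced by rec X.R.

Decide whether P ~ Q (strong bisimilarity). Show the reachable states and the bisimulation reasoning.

LTS(P): 6 reachable states
  s0 = b.(b.0 | b.0 + (a.0 + a.0)) → ··b··> s1
  s1 = b.0 | b.0 + (a.0 + a.0) → ··a··> s2, ··b··> s3, ··b··> s4
  s2 = 0 → stopped
  s3 = 0 | b.0 → ··b··> s5
  s4 = b.0 | 0 → ··b··> s5
  s5 = 0 | 0 → stopped
LTS(Q): 6 reachable states
  t0 = b.(b.0 | b.0 + (a.0 + b.0)) → ··b··> t1
  t1 = b.0 | b.0 + (a.0 + b.0) → ··a··> t2, ··b··> t2, ··b··> t3, ··b··> t4
  t2 = 0 → stopped
  t3 = 0 | b.0 → ··b··> t5
  t4 = b.0 | 0 → ··b··> t5
  t5 = 0 | 0 → stopped
Coarsest stable partition (strong bisimilarity classes):
  B0 = {s0}
  B1 = {s1}
  B2 = {s3, s4, t3, t4}
  B3 = {s2, s5, t2, t5}
  B4 = {t0}
  B5 = {t1}
s0 ∈ B0, t0 ∈ B4 → different blocks

P ≁ Q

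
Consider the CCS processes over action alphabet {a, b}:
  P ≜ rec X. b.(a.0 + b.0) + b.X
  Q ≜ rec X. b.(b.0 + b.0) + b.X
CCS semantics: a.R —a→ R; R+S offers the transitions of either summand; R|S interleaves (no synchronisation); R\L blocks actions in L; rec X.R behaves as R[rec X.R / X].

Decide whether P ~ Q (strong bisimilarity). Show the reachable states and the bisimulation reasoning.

P's transition system — 3 states:
  u0 = rec X. b.(a.0 + b.0) + b.X → ··b··> u0, ··b··> u1
  u1 = a.0 + b.0 → ··a··> u2, ··b··> u2
  u2 = 0 → ∅
Q's transition system — 3 states:
  v0 = rec X. b.(b.0 + b.0) + b.X → ··b··> v0, ··b··> v1
  v1 = b.0 + b.0 → ··b··> v2
  v2 = 0 → ∅
Partition-refinement fixed point:
  B0 = {u0}
  B1 = {u1}
  B2 = {u2, v2}
  B3 = {v0}
  B4 = {v1}
u0 ∈ B0, v0 ∈ B3 → different blocks

P ≁ Q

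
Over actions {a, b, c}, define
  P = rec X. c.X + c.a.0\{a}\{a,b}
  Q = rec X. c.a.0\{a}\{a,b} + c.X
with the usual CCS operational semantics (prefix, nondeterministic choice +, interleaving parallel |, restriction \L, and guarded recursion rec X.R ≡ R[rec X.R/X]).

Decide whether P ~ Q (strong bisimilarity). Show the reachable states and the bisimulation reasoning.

Reachable graph of P (3 states):
  u0 = rec X. c.X + c.a.0\{a}\{a,b} ⊢ =c=> u0, =c=> u1
  u1 = a.0\{a}\{a,b} ⊢ =a=> u2
  u2 = 0\{a}\{a,b} ⊢ ·
Reachable graph of Q (3 states):
  v0 = rec X. c.a.0\{a}\{a,b} + c.X ⊢ =c=> v0, =c=> v1
  v1 = a.0\{a}\{a,b} ⊢ =a=> v2
  v2 = 0\{a}\{a,b} ⊢ ·
Partition-refinement fixed point:
  B0 = {u0, v0}
  B1 = {u1, v1}
  B2 = {u2, v2}
u0 ∈ B0, v0 ∈ B0 → same block

P ~ Q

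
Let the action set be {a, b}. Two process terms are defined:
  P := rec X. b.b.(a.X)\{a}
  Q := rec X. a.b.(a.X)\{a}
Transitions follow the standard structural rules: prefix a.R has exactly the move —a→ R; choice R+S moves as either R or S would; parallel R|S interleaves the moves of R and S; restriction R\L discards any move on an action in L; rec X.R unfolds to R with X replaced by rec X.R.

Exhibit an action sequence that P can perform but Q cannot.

P's transition system — 3 states:
  p0 = rec X. b.b.(a.X)\{a} ⊢ ··b··> p1
  p1 = b.(a.(rec X. b.b.(a.X)\{a}))\{a} ⊢ ··b··> p2
  p2 = (a.(rec X. b.b.(a.X)\{a}))\{a} ⊢ deadlocked
Q's transition system — 3 states:
  q0 = rec X. a.b.(a.X)\{a} ⊢ ··a··> q1
  q1 = b.(a.(rec X. a.b.(a.X)\{a}))\{a} ⊢ ··b··> q2
  q2 = (a.(rec X. a.b.(a.X)\{a}))\{a} ⊢ deadlocked
Executing b from P (initial set {p0}):
  [1] b ⇒ {p1}
  ✓ P
Executing b from Q (initial set {q0}):
  [1] b ⇒ no successor for Q

b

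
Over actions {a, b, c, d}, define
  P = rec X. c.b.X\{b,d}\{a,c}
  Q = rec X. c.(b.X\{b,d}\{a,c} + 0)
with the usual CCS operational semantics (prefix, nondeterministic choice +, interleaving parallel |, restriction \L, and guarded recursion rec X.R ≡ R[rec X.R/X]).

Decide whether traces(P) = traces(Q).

YES

Reachable graph of P (3 states):
  s0 = rec X. c.b.X\{b,d}\{a,c} ⊢ --c--▸ s1
  s1 = b.(rec X. c.b.X\{b,d}\{a,c})\{b,d}\{a,c} ⊢ --b--▸ s2
  s2 = (rec X. c.b.X\{b,d}\{a,c})\{b,d}\{a,c} ⊢ stopped
Reachable graph of Q (3 states):
  t0 = rec X. c.(b.X\{b,d}\{a,c} + 0) ⊢ --c--▸ t1
  t1 = b.(rec X. c.(b.X\{b,d}\{a,c} + 0))\{b,d}\{a,c} + 0 ⊢ --b--▸ t2
  t2 = (rec X. c.(b.X\{b,d}\{a,c} + 0))\{b,d}\{a,c} ⊢ stopped
Coarsest stable partition (strong bisimilarity classes):
  B0 = {s0, t0}
  B1 = {s1, t1}
  B2 = {s2, t2}
s0 ∈ B0, t0 ∈ B0 → same block
Bisimilar ⇒ trace-equivalent.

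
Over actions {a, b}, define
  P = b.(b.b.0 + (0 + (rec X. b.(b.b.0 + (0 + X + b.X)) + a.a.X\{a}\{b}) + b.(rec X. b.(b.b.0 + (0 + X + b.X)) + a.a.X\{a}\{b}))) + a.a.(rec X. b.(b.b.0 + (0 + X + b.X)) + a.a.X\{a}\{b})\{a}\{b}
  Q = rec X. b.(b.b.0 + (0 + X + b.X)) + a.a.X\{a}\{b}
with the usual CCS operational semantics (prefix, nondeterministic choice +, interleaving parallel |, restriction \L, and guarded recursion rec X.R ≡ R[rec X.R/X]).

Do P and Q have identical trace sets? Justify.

trace-equivalent

P's transition system — 7 states:
  s0 = b.(b.b.0 + (0 + (rec X. b.(b.b.0 + (0 + X + b.X)) + a.a.X\{a}\{b}) + b.(rec X. b.(b.b.0 + (0 + X + b.X)) + a.a.X\{a}\{b}))) + a.a.(rec X. b.(b.b.0 + (0 + X + b.X)) + a.a.X\{a}\{b})\{a}\{b} ⊢ -a-> s1, -b-> s2
  s1 = a.(rec X. b.(b.b.0 + (0 + X + b.X)) + a.a.X\{a}\{b})\{a}\{b} ⊢ -a-> s3
  s2 = b.b.0 + (0 + (rec X. b.(b.b.0 + (0 + X + b.X)) + a.a.X\{a}\{b}) + b.(rec X. b.(b.b.0 + (0 + X + b.X)) + a.a.X\{a}\{b})) ⊢ -a-> s1, -b-> s2, -b-> s4, -b-> s5
  s3 = (rec X. b.(b.b.0 + (0 + X + b.X)) + a.a.X\{a}\{b})\{a}\{b} ⊢ ∅
  s4 = b.0 ⊢ -b-> s6
  s5 = rec X. b.(b.b.0 + (0 + X + b.X)) + a.a.X\{a}\{b} ⊢ -a-> s1, -b-> s2
  s6 = 0 ⊢ ∅
Q's transition system — 6 states:
  t0 = rec X. b.(b.b.0 + (0 + X + b.X)) + a.a.X\{a}\{b} ⊢ -a-> t1, -b-> t2
  t1 = a.(rec X. b.(b.b.0 + (0 + X + b.X)) + a.a.X\{a}\{b})\{a}\{b} ⊢ -a-> t3
  t2 = b.b.0 + (0 + (rec X. b.(b.b.0 + (0 + X + b.X)) + a.a.X\{a}\{b}) + b.(rec X. b.(b.b.0 + (0 + X + b.X)) + a.a.X\{a}\{b})) ⊢ -a-> t1, -b-> t0, -b-> t2, -b-> t4
  t3 = (rec X. b.(b.b.0 + (0 + X + b.X)) + a.a.X\{a}\{b})\{a}\{b} ⊢ ∅
  t4 = b.0 ⊢ -b-> t5
  t5 = 0 ⊢ ∅
Coarsest stable partition (strong bisimilarity classes):
  B0 = {s0, s5, t0}
  B1 = {s2, t2}
  B2 = {s1, t1}
  B3 = {s3, s6, t3, t5}
  B4 = {s4, t4}
s0 ∈ B0, t0 ∈ B0 → same block
Bisimilar ⇒ trace-equivalent.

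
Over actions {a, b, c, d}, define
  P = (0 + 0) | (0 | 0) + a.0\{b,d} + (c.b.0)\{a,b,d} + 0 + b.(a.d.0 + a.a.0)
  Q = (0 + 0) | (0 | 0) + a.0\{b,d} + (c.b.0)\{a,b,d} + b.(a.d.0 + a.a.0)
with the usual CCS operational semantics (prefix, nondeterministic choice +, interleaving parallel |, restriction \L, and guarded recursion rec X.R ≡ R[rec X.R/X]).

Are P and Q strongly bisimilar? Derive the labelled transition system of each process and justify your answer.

bisimilar

Reachable graph of P (7 states):
  p0 = (0 + 0) | (0 | 0) + a.0\{b,d} + (c.b.0)\{a,b,d} + 0 + b.(a.d.0 + a.a.0) | =a=> p1, =b=> p2, =c=> p3
  p1 = 0\{b,d} | ∅
  p2 = a.d.0 + a.a.0 | =a=> p4, =a=> p5
  p3 = (b.0)\{a,b,d} | ∅
  p4 = a.0 | =a=> p6
  p5 = d.0 | =d=> p6
  p6 = 0 | ∅
Reachable graph of Q (7 states):
  q0 = (0 + 0) | (0 | 0) + a.0\{b,d} + (c.b.0)\{a,b,d} + b.(a.d.0 + a.a.0) | =a=> q1, =b=> q2, =c=> q3
  q1 = 0\{b,d} | ∅
  q2 = a.d.0 + a.a.0 | =a=> q4, =a=> q5
  q3 = (b.0)\{a,b,d} | ∅
  q4 = a.0 | =a=> q6
  q5 = d.0 | =d=> q6
  q6 = 0 | ∅
Coarsest stable partition (strong bisimilarity classes):
  B0 = {p0, q0}
  B1 = {p1, p3, p6, q1, q3, q6}
  B2 = {p2, q2}
  B3 = {p4, q4}
  B4 = {p5, q5}
p0 ∈ B0, q0 ∈ B0 → same block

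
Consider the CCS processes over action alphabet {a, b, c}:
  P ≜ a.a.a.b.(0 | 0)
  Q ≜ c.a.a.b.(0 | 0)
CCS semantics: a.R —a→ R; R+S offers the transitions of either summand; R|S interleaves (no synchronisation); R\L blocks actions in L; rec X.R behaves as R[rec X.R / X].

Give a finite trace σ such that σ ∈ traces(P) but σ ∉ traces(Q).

a

P's transition system — 5 states:
  p0 = a.a.a.b.(0 | 0) has moves ··a··> p1
  p1 = a.a.b.(0 | 0) has moves ··a··> p2
  p2 = a.b.(0 | 0) has moves ··a··> p3
  p3 = b.(0 | 0) has moves ··b··> p4
  p4 = 0 | 0 has moves (no moves)
Q's transition system — 5 states:
  q0 = c.a.a.b.(0 | 0) has moves ··c··> q1
  q1 = a.a.b.(0 | 0) has moves ··a··> q2
  q2 = a.b.(0 | 0) has moves ··a··> q3
  q3 = b.(0 | 0) has moves ··b··> q4
  q4 = 0 | 0 has moves (no moves)
Executing a from P (initial set {p0}):
  after a @ step 1: {p1}
  P completes σ.
Executing a from Q (initial set {q0}):
  after a @ step 1: no successor for Q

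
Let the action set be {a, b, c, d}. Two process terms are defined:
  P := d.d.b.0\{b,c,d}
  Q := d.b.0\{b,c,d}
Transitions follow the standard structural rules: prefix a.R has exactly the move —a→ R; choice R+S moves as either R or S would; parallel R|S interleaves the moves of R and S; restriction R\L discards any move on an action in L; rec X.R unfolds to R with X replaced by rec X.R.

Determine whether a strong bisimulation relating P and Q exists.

Reachable graph of P (4 states):
  s0 = d.d.b.0\{b,c,d} :: -d-> s1
  s1 = d.b.0\{b,c,d} :: -d-> s2
  s2 = b.0\{b,c,d} :: -b-> s3
  s3 = 0\{b,c,d} :: ·
Reachable graph of Q (3 states):
  t0 = d.b.0\{b,c,d} :: -d-> t1
  t1 = b.0\{b,c,d} :: -b-> t2
  t2 = 0\{b,c,d} :: ·
Partition-refinement fixed point:
  B0 = {s0}
  B1 = {s1, t0}
  B2 = {s2, t1}
  B3 = {s3, t2}
s0 ∈ B0, t0 ∈ B1 → different blocks

P ≁ Q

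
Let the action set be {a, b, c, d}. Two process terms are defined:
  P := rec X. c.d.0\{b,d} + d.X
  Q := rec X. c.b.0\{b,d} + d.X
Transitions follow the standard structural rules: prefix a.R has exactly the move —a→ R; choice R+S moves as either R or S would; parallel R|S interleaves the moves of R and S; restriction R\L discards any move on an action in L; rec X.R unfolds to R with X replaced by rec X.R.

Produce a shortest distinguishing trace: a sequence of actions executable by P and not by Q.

cd

LTS(P): 3 reachable states
  s0 = rec X. c.d.0\{b,d} + d.X has moves =c=> s1, =d=> s0
  s1 = d.0\{b,d} has moves =d=> s2
  s2 = 0\{b,d} has moves ·
LTS(Q): 3 reachable states
  t0 = rec X. c.b.0\{b,d} + d.X has moves =c=> t1, =d=> t0
  t1 = b.0\{b,d} has moves =b=> t2
  t2 = 0\{b,d} has moves ·
Run σ = ⟨cd⟩ on P: start {s0}
  step 1 (c): {s1}
  step 2 (d): {s2}
  ✓ P
Run σ = ⟨cd⟩ on Q: start {t0}
  step 1 (c): {t1}
  step 2 (d): ∅  — Q cannot continue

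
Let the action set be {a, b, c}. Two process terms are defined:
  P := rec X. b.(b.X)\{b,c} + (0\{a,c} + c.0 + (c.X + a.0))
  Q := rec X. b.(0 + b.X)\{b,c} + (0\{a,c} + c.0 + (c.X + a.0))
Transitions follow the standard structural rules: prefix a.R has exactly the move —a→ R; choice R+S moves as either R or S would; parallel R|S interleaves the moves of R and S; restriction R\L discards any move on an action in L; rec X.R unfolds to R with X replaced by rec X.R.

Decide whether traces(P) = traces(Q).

trace-equivalent

LTS(P): 3 reachable states
  s0 = rec X. b.(b.X)\{b,c} + (0\{a,c} + c.0 + (c.X + a.0)) has moves ··a··> s1, ··b··> s2, ··c··> s0, ··c··> s1
  s1 = 0 has moves ·
  s2 = (b.(rec X. b.(b.X)\{b,c} + (0\{a,c} + c.0 + (c.X + a.0))))\{b,c} has moves ·
LTS(Q): 3 reachable states
  t0 = rec X. b.(0 + b.X)\{b,c} + (0\{a,c} + c.0 + (c.X + a.0)) has moves ··a··> t1, ··b··> t2, ··c··> t0, ··c··> t1
  t1 = 0 has moves ·
  t2 = (0 + b.(rec X. b.(0 + b.X)\{b,c} + (0\{a,c} + c.0 + (c.X + a.0))))\{b,c} has moves ·
Bisimilarity quotient blocks:
  B0 = {s0, t0}
  B1 = {s1, s2, t1, t2}
s0 ∈ B0, t0 ∈ B0 → same block
Bisimilar ⇒ trace-equivalent.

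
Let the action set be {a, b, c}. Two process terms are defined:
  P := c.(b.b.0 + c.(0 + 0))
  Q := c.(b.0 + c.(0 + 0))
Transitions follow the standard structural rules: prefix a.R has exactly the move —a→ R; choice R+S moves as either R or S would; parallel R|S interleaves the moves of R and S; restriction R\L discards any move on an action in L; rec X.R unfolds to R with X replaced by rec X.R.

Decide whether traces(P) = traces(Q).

trace-distinct — witness ⟨cbb⟩

LTS(P): 5 reachable states
  p0 = c.(b.b.0 + c.(0 + 0)) :: —c→ p1
  p1 = b.b.0 + c.(0 + 0) :: —b→ p2, —c→ p3
  p2 = b.0 :: —b→ p4
  p3 = 0 + 0 :: (no moves)
  p4 = 0 :: (no moves)
LTS(Q): 4 reachable states
  q0 = c.(b.0 + c.(0 + 0)) :: —c→ q1
  q1 = b.0 + c.(0 + 0) :: —b→ q2, —c→ q3
  q2 = 0 :: (no moves)
  q3 = 0 + 0 :: (no moves)
Executing cbb from P (initial set {p0}):
  [1] c ⇒ {p1}
  [2] b ⇒ {p2}
  [3] b ⇒ {p4}
  P completes σ.
Executing cbb from Q (initial set {q0}):
  [1] c ⇒ {q1}
  [2] b ⇒ {q2}
  [3] b ⇒ ∅ (Q stuck)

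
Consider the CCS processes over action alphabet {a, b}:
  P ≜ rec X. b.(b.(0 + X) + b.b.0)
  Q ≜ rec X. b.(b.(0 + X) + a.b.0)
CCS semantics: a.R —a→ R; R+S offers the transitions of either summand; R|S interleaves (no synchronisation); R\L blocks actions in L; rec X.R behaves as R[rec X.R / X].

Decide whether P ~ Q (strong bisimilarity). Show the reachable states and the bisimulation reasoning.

not bisimilar

Reachable graph of P (5 states):
  p0 = rec X. b.(b.(0 + X) + b.b.0) ⊢ --b--▸ p1
  p1 = b.(0 + (rec X. b.(b.(0 + X) + b.b.0))) + b.b.0 ⊢ --b--▸ p2, --b--▸ p3
  p2 = 0 + (rec X. b.(b.(0 + X) + b.b.0)) ⊢ --b--▸ p1
  p3 = b.0 ⊢ --b--▸ p4
  p4 = 0 ⊢ ·
Reachable graph of Q (5 states):
  q0 = rec X. b.(b.(0 + X) + a.b.0) ⊢ --b--▸ q1
  q1 = b.(0 + (rec X. b.(b.(0 + X) + a.b.0))) + a.b.0 ⊢ --a--▸ q2, --b--▸ q3
  q2 = b.0 ⊢ --b--▸ q4
  q3 = 0 + (rec X. b.(b.(0 + X) + a.b.0)) ⊢ --b--▸ q1
  q4 = 0 ⊢ ·
Coarsest stable partition (strong bisimilarity classes):
  B0 = {p0, p2}
  B1 = {p1}
  B2 = {p3, q2}
  B3 = {p4, q4}
  B4 = {q0, q3}
  B5 = {q1}
p0 ∈ B0, q0 ∈ B4 → different blocks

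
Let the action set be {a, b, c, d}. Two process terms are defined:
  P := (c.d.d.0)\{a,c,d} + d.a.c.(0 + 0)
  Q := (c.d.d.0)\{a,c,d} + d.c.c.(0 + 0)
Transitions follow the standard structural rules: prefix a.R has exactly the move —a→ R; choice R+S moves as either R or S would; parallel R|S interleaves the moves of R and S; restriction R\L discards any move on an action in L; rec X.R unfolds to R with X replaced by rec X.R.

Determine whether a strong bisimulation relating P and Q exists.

not bisimilar

Reachable graph of P (4 states):
  p0 = (c.d.d.0)\{a,c,d} + d.a.c.(0 + 0) ⊢ —d→ p1
  p1 = a.c.(0 + 0) ⊢ —a→ p2
  p2 = c.(0 + 0) ⊢ —c→ p3
  p3 = 0 + 0 ⊢ ·
Reachable graph of Q (4 states):
  q0 = (c.d.d.0)\{a,c,d} + d.c.c.(0 + 0) ⊢ —d→ q1
  q1 = c.c.(0 + 0) ⊢ —c→ q2
  q2 = c.(0 + 0) ⊢ —c→ q3
  q3 = 0 + 0 ⊢ ·
Partition-refinement fixed point:
  B0 = {p0}
  B1 = {p1}
  B2 = {p2, q2}
  B3 = {p3, q3}
  B4 = {q0}
  B5 = {q1}
p0 ∈ B0, q0 ∈ B4 → different blocks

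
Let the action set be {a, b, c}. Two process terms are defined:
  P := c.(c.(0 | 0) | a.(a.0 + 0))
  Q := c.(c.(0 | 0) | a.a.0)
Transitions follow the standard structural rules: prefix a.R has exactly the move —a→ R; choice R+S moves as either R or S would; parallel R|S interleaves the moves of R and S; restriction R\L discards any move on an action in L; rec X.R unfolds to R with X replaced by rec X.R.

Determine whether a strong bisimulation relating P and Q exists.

LTS(P): 7 reachable states
  m0 = c.(c.(0 | 0) | a.(a.0 + 0)) has moves --c--▸ m1
  m1 = c.(0 | 0) | a.(a.0 + 0) has moves --a--▸ m2, --c--▸ m3
  m2 = c.(0 | 0) | (a.0 + 0) has moves --a--▸ m4, --c--▸ m5
  m3 = 0 | 0 | a.(a.0 + 0) has moves --a--▸ m5
  m4 = c.(0 | 0) | 0 has moves --c--▸ m6
  m5 = 0 | 0 | (a.0 + 0) has moves --a--▸ m6
  m6 = 0 | 0 | 0 has moves ∅
LTS(Q): 7 reachable states
  n0 = c.(c.(0 | 0) | a.a.0) has moves --c--▸ n1
  n1 = c.(0 | 0) | a.a.0 has moves --a--▸ n2, --c--▸ n3
  n2 = c.(0 | 0) | a.0 has moves --a--▸ n4, --c--▸ n5
  n3 = 0 | 0 | a.a.0 has moves --a--▸ n5
  n4 = c.(0 | 0) | 0 has moves --c--▸ n6
  n5 = 0 | 0 | a.0 has moves --a--▸ n6
  n6 = 0 | 0 | 0 has moves ∅
Bisimilarity quotient blocks:
  B0 = {m0, n0}
  B1 = {m1, n1}
  B2 = {m2, n2}
  B3 = {m4, n4}
  B4 = {m6, n6}
  B5 = {m5, n5}
  B6 = {m3, n3}
m0 ∈ B0, n0 ∈ B0 → same block

bisimilar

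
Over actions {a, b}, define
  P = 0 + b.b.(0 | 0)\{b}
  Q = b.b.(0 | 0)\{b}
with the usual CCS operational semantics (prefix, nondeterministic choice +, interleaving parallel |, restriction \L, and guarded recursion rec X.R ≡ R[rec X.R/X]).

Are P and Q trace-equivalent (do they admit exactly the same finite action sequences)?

trace-equivalent

Reachable graph of P (3 states):
  m0 = 0 + b.b.(0 | 0)\{b} | ··b··> m1
  m1 = b.(0 | 0)\{b} | ··b··> m2
  m2 = (0 | 0)\{b} | ∅
Reachable graph of Q (3 states):
  n0 = b.b.(0 | 0)\{b} | ··b··> n1
  n1 = b.(0 | 0)\{b} | ··b··> n2
  n2 = (0 | 0)\{b} | ∅
Coarsest stable partition (strong bisimilarity classes):
  B0 = {m0, n0}
  B1 = {m1, n1}
  B2 = {m2, n2}
m0 ∈ B0, n0 ∈ B0 → same block
Bisimilar ⇒ trace-equivalent.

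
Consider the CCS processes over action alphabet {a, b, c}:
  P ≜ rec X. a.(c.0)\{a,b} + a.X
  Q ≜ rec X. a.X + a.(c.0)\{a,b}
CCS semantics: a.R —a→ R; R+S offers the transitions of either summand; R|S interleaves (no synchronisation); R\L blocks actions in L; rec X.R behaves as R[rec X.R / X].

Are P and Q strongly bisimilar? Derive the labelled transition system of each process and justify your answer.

P's transition system — 3 states:
  u0 = rec X. a.(c.0)\{a,b} + a.X has moves --a--▸ u0, --a--▸ u1
  u1 = (c.0)\{a,b} has moves --c--▸ u2
  u2 = 0\{a,b} has moves stopped
Q's transition system — 3 states:
  v0 = rec X. a.X + a.(c.0)\{a,b} has moves --a--▸ v0, --a--▸ v1
  v1 = (c.0)\{a,b} has moves --c--▸ v2
  v2 = 0\{a,b} has moves stopped
Partition-refinement fixed point:
  B0 = {u0, v0}
  B1 = {u1, v1}
  B2 = {u2, v2}
u0 ∈ B0, v0 ∈ B0 → same block

P ~ Q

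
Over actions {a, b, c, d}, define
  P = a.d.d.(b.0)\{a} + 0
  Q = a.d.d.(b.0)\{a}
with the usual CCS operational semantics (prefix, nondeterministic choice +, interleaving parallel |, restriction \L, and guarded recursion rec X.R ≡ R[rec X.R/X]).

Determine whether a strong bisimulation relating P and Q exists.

P ~ Q

P's transition system — 5 states:
  u0 = a.d.d.(b.0)\{a} + 0 | -a-> u1
  u1 = d.d.(b.0)\{a} | -d-> u2
  u2 = d.(b.0)\{a} | -d-> u3
  u3 = (b.0)\{a} | -b-> u4
  u4 = 0\{a} | stopped
Q's transition system — 5 states:
  v0 = a.d.d.(b.0)\{a} | -a-> v1
  v1 = d.d.(b.0)\{a} | -d-> v2
  v2 = d.(b.0)\{a} | -d-> v3
  v3 = (b.0)\{a} | -b-> v4
  v4 = 0\{a} | stopped
Coarsest stable partition (strong bisimilarity classes):
  B0 = {u0, v0}
  B1 = {u1, v1}
  B2 = {u2, v2}
  B3 = {u3, v3}
  B4 = {u4, v4}
u0 ∈ B0, v0 ∈ B0 → same block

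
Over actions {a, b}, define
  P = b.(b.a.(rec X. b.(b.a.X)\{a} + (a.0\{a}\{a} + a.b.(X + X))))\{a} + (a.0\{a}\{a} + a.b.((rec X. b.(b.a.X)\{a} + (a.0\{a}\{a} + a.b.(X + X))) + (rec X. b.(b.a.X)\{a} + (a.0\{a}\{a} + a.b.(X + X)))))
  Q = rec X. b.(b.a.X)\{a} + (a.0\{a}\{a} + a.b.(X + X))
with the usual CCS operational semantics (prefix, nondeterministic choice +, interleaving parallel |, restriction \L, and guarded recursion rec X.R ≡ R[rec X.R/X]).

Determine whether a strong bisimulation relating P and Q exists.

P ~ Q

LTS(P): 6 reachable states
  u0 = b.(b.a.(rec X. b.(b.a.X)\{a} + (a.0\{a}\{a} + a.b.(X + X))))\{a} + (a.0\{a}\{a} + a.b.((rec X. b.(b.a.X)\{a} + (a.0\{a}\{a} + a.b.(X + X))) + (rec X. b.(b.a.X)\{a} + (a.0\{a}\{a} + a.b.(X + X))))) | -a-> u1, -a-> u2, -b-> u3
  u1 = 0\{a}\{a} | ·
  u2 = b.((rec X. b.(b.a.X)\{a} + (a.0\{a}\{a} + a.b.(X + X))) + (rec X. b.(b.a.X)\{a} + (a.0\{a}\{a} + a.b.(X + X)))) | -b-> u4
  u3 = (b.a.(rec X. b.(b.a.X)\{a} + (a.0\{a}\{a} + a.b.(X + X))))\{a} | -b-> u5
  u4 = (rec X. b.(b.a.X)\{a} + (a.0\{a}\{a} + a.b.(X + X))) + (rec X. b.(b.a.X)\{a} + (a.0\{a}\{a} + a.b.(X + X))) | -a-> u1, -a-> u2, -b-> u3
  u5 = (a.(rec X. b.(b.a.X)\{a} + (a.0\{a}\{a} + a.b.(X + X))))\{a} | ·
LTS(Q): 6 reachable states
  v0 = rec X. b.(b.a.X)\{a} + (a.0\{a}\{a} + a.b.(X + X)) | -a-> v1, -a-> v2, -b-> v3
  v1 = 0\{a}\{a} | ·
  v2 = b.((rec X. b.(b.a.X)\{a} + (a.0\{a}\{a} + a.b.(X + X))) + (rec X. b.(b.a.X)\{a} + (a.0\{a}\{a} + a.b.(X + X)))) | -b-> v4
  v3 = (b.a.(rec X. b.(b.a.X)\{a} + (a.0\{a}\{a} + a.b.(X + X))))\{a} | -b-> v5
  v4 = (rec X. b.(b.a.X)\{a} + (a.0\{a}\{a} + a.b.(X + X))) + (rec X. b.(b.a.X)\{a} + (a.0\{a}\{a} + a.b.(X + X))) | -a-> v1, -a-> v2, -b-> v3
  v5 = (a.(rec X. b.(b.a.X)\{a} + (a.0\{a}\{a} + a.b.(X + X))))\{a} | ·
Partition-refinement fixed point:
  B0 = {u0, u4, v0, v4}
  B1 = {u3, v3}
  B2 = {u1, u5, v1, v5}
  B3 = {u2, v2}
u0 ∈ B0, v0 ∈ B0 → same block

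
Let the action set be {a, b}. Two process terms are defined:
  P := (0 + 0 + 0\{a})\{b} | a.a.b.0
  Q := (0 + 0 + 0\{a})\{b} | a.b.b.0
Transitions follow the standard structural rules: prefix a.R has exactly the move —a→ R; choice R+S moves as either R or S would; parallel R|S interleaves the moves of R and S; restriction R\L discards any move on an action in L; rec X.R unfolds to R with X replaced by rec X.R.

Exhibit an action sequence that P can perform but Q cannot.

Reachable graph of P (4 states):
  s0 = (0 + 0 + 0\{a})\{b} | a.a.b.0 → ··a··> s1
  s1 = (0 + 0 + 0\{a})\{b} | a.b.0 → ··a··> s2
  s2 = (0 + 0 + 0\{a})\{b} | b.0 → ··b··> s3
  s3 = (0 + 0 + 0\{a})\{b} | 0 → (no moves)
Reachable graph of Q (4 states):
  t0 = (0 + 0 + 0\{a})\{b} | a.b.b.0 → ··a··> t1
  t1 = (0 + 0 + 0\{a})\{b} | b.b.0 → ··b··> t2
  t2 = (0 + 0 + 0\{a})\{b} | b.0 → ··b··> t3
  t3 = (0 + 0 + 0\{a})\{b} | 0 → (no moves)
Executing aa from P (initial set {s0}):
  step 1 (a): {s1}
  step 2 (a): {s2}
  — P admits the full trace.
Executing aa from Q (initial set {t0}):
  step 1 (a): {t1}
  step 2 (a): no successor for Q

aa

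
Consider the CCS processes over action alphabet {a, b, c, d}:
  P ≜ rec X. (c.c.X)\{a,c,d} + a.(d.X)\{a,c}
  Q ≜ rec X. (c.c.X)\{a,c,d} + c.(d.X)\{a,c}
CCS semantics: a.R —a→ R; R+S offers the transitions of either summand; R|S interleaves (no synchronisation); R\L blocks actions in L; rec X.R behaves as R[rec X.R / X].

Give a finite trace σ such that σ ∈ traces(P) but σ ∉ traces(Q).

a

LTS(P): 3 reachable states
  m0 = rec X. (c.c.X)\{a,c,d} + a.(d.X)\{a,c} :: --a--▸ m1
  m1 = (d.(rec X. (c.c.X)\{a,c,d} + a.(d.X)\{a,c}))\{a,c} :: --d--▸ m2
  m2 = (rec X. (c.c.X)\{a,c,d} + a.(d.X)\{a,c})\{a,c} :: ∅
LTS(Q): 3 reachable states
  n0 = rec X. (c.c.X)\{a,c,d} + c.(d.X)\{a,c} :: --c--▸ n1
  n1 = (d.(rec X. (c.c.X)\{a,c,d} + c.(d.X)\{a,c}))\{a,c} :: --d--▸ n2
  n2 = (rec X. (c.c.X)\{a,c,d} + c.(d.X)\{a,c})\{a,c} :: ∅
Trace ⟨a⟩ through P, begin at {m0}:
  [1] a ⇒ {m1}
  — P admits the full trace.
Trace ⟨a⟩ through Q, begin at {n0}:
  [1] a ⇒ ∅ (Q stuck)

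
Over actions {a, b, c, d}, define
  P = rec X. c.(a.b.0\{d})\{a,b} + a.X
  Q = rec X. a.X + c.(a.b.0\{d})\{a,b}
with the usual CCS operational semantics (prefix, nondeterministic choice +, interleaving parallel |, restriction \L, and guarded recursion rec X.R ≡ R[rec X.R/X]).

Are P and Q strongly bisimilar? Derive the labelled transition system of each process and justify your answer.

LTS(P): 2 reachable states
  p0 = rec X. c.(a.b.0\{d})\{a,b} + a.X | -a-> p0, -c-> p1
  p1 = (a.b.0\{d})\{a,b} | (no moves)
LTS(Q): 2 reachable states
  q0 = rec X. a.X + c.(a.b.0\{d})\{a,b} | -a-> q0, -c-> q1
  q1 = (a.b.0\{d})\{a,b} | (no moves)
Bisimilarity quotient blocks:
  B0 = {p0, q0}
  B1 = {p1, q1}
p0 ∈ B0, q0 ∈ B0 → same block

bisimilar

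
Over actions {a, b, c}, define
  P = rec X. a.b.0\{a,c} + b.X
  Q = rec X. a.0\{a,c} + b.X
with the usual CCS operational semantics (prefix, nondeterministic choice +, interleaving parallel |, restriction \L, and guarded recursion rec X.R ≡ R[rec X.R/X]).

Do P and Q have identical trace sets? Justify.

Reachable graph of P (3 states):
  m0 = rec X. a.b.0\{a,c} + b.X :: =a=> m1, =b=> m0
  m1 = b.0\{a,c} :: =b=> m2
  m2 = 0\{a,c} :: ·
Reachable graph of Q (2 states):
  n0 = rec X. a.0\{a,c} + b.X :: =a=> n1, =b=> n0
  n1 = 0\{a,c} :: ·
Trace ⟨ab⟩ through P, begin at {m0}:
  [1] a ⇒ {m1}
  [2] b ⇒ {m2}
  ✓ P
Trace ⟨ab⟩ through Q, begin at {n0}:
  [1] a ⇒ {n1}
  [2] b ⇒ ∅ (Q stuck)

trace-distinct — witness ⟨ab⟩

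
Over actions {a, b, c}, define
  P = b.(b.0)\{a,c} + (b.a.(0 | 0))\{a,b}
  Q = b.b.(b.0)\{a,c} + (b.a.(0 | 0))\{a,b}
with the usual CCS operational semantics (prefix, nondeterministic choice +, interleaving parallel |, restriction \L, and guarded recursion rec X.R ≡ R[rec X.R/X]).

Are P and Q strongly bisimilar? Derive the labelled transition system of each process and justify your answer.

P ≁ Q

Reachable graph of P (3 states):
  p0 = b.(b.0)\{a,c} + (b.a.(0 | 0))\{a,b} | —b→ p1
  p1 = (b.0)\{a,c} | —b→ p2
  p2 = 0\{a,c} | ∅
Reachable graph of Q (4 states):
  q0 = b.b.(b.0)\{a,c} + (b.a.(0 | 0))\{a,b} | —b→ q1
  q1 = b.(b.0)\{a,c} | —b→ q2
  q2 = (b.0)\{a,c} | —b→ q3
  q3 = 0\{a,c} | ∅
Partition-refinement fixed point:
  B0 = {p0, q1}
  B1 = {p1, q2}
  B2 = {p2, q3}
  B3 = {q0}
p0 ∈ B0, q0 ∈ B3 → different blocks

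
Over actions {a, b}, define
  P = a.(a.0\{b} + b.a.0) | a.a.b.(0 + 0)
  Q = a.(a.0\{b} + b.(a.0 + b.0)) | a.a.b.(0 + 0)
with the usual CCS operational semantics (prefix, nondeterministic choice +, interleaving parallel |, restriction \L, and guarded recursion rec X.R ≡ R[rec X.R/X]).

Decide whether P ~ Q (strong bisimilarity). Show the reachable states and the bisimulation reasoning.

P ≁ Q

LTS(P): 20 reachable states
  s0 = a.(a.0\{b} + b.a.0) | a.a.b.(0 + 0) → --a--▸ s1, --a--▸ s2
  s1 = (a.0\{b} + b.a.0) | a.a.b.(0 + 0) → --a--▸ s3, --a--▸ s4, --b--▸ s5
  s2 = a.(a.0\{b} + b.a.0) | a.b.(0 + 0) → --a--▸ s3, --a--▸ s6
  s3 = (a.0\{b} + b.a.0) | a.b.(0 + 0) → --a--▸ s7, --a--▸ s8, --b--▸ s9
  s4 = 0\{b} | a.a.b.(0 + 0) → --a--▸ s8
  s5 = a.0 | a.a.b.(0 + 0) → --a--▸ s10, --a--▸ s9
  s6 = a.(a.0\{b} + b.a.0) | b.(0 + 0) → --a--▸ s7, --b--▸ s11
  s7 = (a.0\{b} + b.a.0) | b.(0 + 0) → --a--▸ s12, --b--▸ s13, --b--▸ s14
  s8 = 0\{b} | a.b.(0 + 0) → --a--▸ s12
  s9 = a.0 | a.b.(0 + 0) → --a--▸ s14, --a--▸ s15
  s10 = 0 | a.a.b.(0 + 0) → --a--▸ s15
  s11 = a.(a.0\{b} + b.a.0) | (0 + 0) → --a--▸ s13
  s12 = 0\{b} | b.(0 + 0) → --b--▸ s16
  s13 = (a.0\{b} + b.a.0) | (0 + 0) → --a--▸ s16, --b--▸ s17
  s14 = a.0 | b.(0 + 0) → --a--▸ s18, --b--▸ s17
  s15 = 0 | a.b.(0 + 0) → --a--▸ s18
  s16 = 0\{b} | (0 + 0) → stopped
  s17 = a.0 | (0 + 0) → --a--▸ s19
  s18 = 0 | b.(0 + 0) → --b--▸ s19
  s19 = 0 | (0 + 0) → stopped
LTS(Q): 20 reachable states
  t0 = a.(a.0\{b} + b.(a.0 + b.0)) | a.a.b.(0 + 0) → --a--▸ t1, --a--▸ t2
  t1 = (a.0\{b} + b.(a.0 + b.0)) | a.a.b.(0 + 0) → --a--▸ t3, --a--▸ t4, --b--▸ t5
  t2 = a.(a.0\{b} + b.(a.0 + b.0)) | a.b.(0 + 0) → --a--▸ t3, --a--▸ t6
  t3 = (a.0\{b} + b.(a.0 + b.0)) | a.b.(0 + 0) → --a--▸ t7, --a--▸ t8, --b--▸ t9
  t4 = 0\{b} | a.a.b.(0 + 0) → --a--▸ t8
  t5 = (a.0 + b.0) | a.a.b.(0 + 0) → --a--▸ t10, --a--▸ t9, --b--▸ t10
  t6 = a.(a.0\{b} + b.(a.0 + b.0)) | b.(0 + 0) → --a--▸ t7, --b--▸ t11
  t7 = (a.0\{b} + b.(a.0 + b.0)) | b.(0 + 0) → --a--▸ t12, --b--▸ t13, --b--▸ t14
  t8 = 0\{b} | a.b.(0 + 0) → --a--▸ t12
  t9 = (a.0 + b.0) | a.b.(0 + 0) → --a--▸ t13, --a--▸ t15, --b--▸ t15
  t10 = 0 | a.a.b.(0 + 0) → --a--▸ t15
  t11 = a.(a.0\{b} + b.(a.0 + b.0)) | (0 + 0) → --a--▸ t14
  t12 = 0\{b} | b.(0 + 0) → --b--▸ t16
  t13 = (a.0 + b.0) | b.(0 + 0) → --a--▸ t17, --b--▸ t17, --b--▸ t18
  t14 = (a.0\{b} + b.(a.0 + b.0)) | (0 + 0) → --a--▸ t16, --b--▸ t18
  t15 = 0 | a.b.(0 + 0) → --a--▸ t17
  t16 = 0\{b} | (0 + 0) → stopped
  t17 = 0 | b.(0 + 0) → --b--▸ t19
  t18 = (a.0 + b.0) | (0 + 0) → --a--▸ t19, --b--▸ t19
  t19 = 0 | (0 + 0) → stopped
Coarsest stable partition (strong bisimilarity classes):
  B0 = {s0}
  B1 = {s1}
  B2 = {s3}
  B3 = {s9}
  B4 = {s14}
  B5 = {s12, s18, t12, t17}
  B6 = {s16, s19, t16, t19}
  B7 = {s17}
  B8 = {s15, s8, t15, t8}
  B9 = {s7}
  B10 = {s13}
  B11 = {s5}
  B12 = {s10, s4, t10, t4}
  B13 = {s2}
  B14 = {s6}
  B15 = {s11}
  B16 = {t0}
  B17 = {t1}
  B18 = {t3}
  B19 = {t9}
  B20 = {t13}
  B21 = {t18}
  B22 = {t7}
  B23 = {t14}
  B24 = {t5}
  B25 = {t2}
  B26 = {t6}
  B27 = {t11}
s0 ∈ B0, t0 ∈ B16 → different blocks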